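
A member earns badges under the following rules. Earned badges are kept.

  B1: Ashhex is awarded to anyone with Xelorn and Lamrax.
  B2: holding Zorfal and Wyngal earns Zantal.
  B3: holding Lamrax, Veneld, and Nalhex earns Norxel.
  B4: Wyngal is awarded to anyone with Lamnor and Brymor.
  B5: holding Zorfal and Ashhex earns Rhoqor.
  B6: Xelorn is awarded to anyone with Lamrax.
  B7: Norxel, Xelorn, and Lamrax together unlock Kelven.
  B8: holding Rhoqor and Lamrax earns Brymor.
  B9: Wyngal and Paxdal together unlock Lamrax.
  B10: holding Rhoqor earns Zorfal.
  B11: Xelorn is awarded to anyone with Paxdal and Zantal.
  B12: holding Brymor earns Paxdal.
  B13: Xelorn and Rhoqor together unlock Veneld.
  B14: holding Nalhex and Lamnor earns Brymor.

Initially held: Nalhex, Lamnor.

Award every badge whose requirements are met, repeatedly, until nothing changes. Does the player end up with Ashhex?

With Nalhex and Lamnor, Brymor is earned (B14).
With Lamnor and Brymor, Wyngal is earned (B4).
With Brymor, Paxdal is earned (B12).
With Wyngal and Paxdal, Lamrax is earned (B9).
With Lamrax, Xelorn is earned (B6).
With Xelorn and Lamrax, Ashhex is earned (B1).

Yes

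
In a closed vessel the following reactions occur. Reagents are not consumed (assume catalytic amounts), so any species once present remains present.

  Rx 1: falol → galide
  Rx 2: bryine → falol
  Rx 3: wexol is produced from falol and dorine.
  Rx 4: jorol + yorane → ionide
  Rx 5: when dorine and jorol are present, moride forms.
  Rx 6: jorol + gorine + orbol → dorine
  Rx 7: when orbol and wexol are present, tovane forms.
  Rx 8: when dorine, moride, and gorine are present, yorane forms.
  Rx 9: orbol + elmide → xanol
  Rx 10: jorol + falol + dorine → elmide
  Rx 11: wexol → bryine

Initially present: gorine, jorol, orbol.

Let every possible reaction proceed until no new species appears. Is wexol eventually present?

No

wexol would need falol and dorine (Rx 3), but falol never forms.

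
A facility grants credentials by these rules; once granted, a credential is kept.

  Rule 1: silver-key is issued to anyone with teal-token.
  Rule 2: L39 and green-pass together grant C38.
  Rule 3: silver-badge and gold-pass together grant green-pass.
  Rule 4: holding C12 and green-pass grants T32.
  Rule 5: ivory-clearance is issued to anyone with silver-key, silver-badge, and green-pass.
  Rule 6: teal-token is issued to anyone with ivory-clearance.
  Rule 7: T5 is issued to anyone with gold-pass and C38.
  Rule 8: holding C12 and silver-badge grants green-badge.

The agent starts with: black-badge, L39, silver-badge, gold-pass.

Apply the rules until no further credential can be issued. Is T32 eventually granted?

T32 would need C12 and green-pass (Rule 4), but C12 is never granted.

No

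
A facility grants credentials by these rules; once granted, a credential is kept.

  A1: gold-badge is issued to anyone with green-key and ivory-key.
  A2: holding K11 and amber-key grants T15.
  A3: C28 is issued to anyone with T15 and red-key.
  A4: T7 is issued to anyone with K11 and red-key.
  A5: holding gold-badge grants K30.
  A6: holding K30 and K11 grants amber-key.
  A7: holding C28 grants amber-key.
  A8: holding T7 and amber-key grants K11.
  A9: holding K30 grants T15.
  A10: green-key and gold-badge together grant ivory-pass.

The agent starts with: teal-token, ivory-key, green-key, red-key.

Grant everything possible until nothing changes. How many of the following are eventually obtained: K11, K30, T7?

Holding green-key and ivory-key grants gold-badge (A1).
Holding gold-badge grants K30 (A5).
K11 would need T7 and amber-key (A8), but T7 is never granted.
K30: reached.
T7 would need K11 and red-key (A4), but K11 is never granted.
Reached: K30 — 1 of the 3.

1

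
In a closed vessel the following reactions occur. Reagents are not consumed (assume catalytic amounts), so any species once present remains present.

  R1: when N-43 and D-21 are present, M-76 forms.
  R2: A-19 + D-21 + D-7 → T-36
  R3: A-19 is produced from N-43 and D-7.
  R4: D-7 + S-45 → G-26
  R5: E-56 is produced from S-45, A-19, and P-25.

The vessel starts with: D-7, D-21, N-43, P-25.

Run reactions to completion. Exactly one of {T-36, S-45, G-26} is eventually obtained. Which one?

N-43 and D-7 present → A-19 forms (R3).
A-19, D-21, and D-7 present → T-36 forms (R2).
G-26 would need D-7 and S-45 (R4), but S-45 never forms. No rule produces S-45, and it is not given.

T-36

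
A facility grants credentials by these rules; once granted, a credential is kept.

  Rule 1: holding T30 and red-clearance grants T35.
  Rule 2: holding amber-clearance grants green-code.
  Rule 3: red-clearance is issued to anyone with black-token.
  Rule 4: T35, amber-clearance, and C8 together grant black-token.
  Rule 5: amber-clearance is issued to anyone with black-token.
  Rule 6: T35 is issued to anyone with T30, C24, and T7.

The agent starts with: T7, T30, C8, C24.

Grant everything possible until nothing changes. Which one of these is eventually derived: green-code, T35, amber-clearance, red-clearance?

Holding T30, C24, and T7 grants T35 (Rule 6).
green-code would need amber-clearance (Rule 2), but amber-clearance is never granted. amber-clearance would need black-token (Rule 5), but black-token is never granted. red-clearance would need black-token (Rule 3), but black-token is never granted.

T35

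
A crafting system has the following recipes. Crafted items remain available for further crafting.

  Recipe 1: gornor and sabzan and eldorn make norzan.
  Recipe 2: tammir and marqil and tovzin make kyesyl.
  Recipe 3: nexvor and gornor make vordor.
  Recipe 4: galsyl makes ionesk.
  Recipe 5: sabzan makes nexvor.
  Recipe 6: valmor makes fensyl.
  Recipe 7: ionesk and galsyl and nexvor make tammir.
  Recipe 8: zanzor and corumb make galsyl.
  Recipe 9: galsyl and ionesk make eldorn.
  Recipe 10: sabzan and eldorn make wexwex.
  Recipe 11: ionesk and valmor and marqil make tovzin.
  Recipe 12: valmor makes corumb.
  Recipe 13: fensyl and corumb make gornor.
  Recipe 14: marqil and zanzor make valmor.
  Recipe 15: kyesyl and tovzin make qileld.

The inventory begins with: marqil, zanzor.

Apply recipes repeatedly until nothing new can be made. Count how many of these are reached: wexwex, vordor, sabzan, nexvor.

0

wexwex would need sabzan and eldorn (Recipe 10), but sabzan is never obtained.
vordor would need nexvor and gornor (Recipe 3), but nexvor is never obtained.
No rule produces sabzan, and it is not given.
nexvor would need sabzan (Recipe 5), but sabzan is never obtained.
None of the 4 are reached.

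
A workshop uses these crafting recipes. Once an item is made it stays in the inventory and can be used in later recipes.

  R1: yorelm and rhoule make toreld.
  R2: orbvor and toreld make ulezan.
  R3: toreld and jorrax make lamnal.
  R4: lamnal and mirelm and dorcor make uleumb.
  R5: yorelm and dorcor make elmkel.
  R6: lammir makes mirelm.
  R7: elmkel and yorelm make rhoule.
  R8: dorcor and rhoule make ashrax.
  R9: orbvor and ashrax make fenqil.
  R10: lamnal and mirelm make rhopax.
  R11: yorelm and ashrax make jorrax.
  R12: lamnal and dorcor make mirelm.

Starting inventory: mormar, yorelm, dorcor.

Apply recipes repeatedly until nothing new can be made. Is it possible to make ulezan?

ulezan would need orbvor and toreld (R2), but orbvor is never obtained.

No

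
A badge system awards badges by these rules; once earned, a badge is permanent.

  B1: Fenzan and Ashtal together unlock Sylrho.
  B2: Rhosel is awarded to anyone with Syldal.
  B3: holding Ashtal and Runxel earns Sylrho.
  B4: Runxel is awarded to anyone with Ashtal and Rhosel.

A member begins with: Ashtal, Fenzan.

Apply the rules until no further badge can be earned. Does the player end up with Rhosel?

No

Rhosel would need Syldal (B2), but Syldal is never earned.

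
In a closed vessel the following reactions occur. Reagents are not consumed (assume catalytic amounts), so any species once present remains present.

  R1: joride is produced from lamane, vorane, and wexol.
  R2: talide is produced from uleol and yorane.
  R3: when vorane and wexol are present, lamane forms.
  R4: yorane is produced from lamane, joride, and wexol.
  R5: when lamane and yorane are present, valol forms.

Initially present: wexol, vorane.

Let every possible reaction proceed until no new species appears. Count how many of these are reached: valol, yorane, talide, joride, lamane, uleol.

vorane and wexol present → lamane forms (R3).
lamane, vorane, and wexol present → joride forms (R1).
lamane, joride, and wexol present → yorane forms (R4).
lamane and yorane present → valol forms (R5).
valol: reached.
yorane: reached.
talide would need uleol and yorane (R2), but uleol never forms.
joride: reached.
lamane: reached.
No rule produces uleol, and it is not given.
Reached: valol, yorane, joride, and lamane — 4 of the 6.

4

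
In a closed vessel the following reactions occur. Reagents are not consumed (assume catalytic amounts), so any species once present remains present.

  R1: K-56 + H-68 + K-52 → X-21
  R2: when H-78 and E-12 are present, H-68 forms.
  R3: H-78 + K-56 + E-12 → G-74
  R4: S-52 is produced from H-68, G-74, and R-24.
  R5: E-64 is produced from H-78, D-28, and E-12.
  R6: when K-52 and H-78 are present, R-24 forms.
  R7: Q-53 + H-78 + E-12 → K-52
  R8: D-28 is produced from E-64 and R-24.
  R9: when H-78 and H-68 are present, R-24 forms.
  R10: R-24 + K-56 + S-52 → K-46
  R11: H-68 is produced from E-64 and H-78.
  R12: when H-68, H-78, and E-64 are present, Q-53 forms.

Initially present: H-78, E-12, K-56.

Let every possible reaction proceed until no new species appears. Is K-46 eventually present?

H-78, K-56, and E-12 present → G-74 forms (R3).
H-78 and E-12 present → H-68 forms (R2).
H-78 and H-68 present → R-24 forms (R9).
H-68, G-74, and R-24 present → S-52 forms (R4).
R-24, K-56, and S-52 present → K-46 forms (R10).

Yes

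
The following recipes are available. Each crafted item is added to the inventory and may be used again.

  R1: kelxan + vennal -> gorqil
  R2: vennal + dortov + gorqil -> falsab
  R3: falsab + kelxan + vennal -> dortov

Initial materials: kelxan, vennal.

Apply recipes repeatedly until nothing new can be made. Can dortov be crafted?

dortov would need falsab, kelxan, and vennal (R3), but falsab is never obtained.

No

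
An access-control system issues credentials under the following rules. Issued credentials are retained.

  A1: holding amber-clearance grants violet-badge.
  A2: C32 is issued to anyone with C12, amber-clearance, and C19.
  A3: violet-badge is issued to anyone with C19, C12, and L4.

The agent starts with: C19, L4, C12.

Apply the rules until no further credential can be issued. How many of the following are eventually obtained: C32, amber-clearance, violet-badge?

Holding C19, C12, and L4 grants violet-badge (A3).
C32 would need C12, amber-clearance, and C19 (A2), but amber-clearance is never granted.
No rule produces amber-clearance, and it is not given.
violet-badge: reached.
Reached: violet-badge — 1 of the 3.

1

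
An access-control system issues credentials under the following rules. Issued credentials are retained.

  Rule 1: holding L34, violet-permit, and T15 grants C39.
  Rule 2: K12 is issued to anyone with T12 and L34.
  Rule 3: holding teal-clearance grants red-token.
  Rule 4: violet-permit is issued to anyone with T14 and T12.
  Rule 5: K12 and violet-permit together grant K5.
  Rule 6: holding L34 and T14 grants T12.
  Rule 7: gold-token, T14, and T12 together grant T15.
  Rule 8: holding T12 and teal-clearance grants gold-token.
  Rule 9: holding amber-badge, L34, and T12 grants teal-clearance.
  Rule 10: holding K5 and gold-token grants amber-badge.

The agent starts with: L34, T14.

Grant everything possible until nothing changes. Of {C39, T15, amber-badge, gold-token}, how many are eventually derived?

C39 would need L34, violet-permit, and T15 (Rule 1), but T15 is never granted.
T15 would need gold-token, T14, and T12 (Rule 7), but gold-token is never granted.
amber-badge would need K5 and gold-token (Rule 10), but gold-token is never granted.
gold-token would need T12 and teal-clearance (Rule 8), but teal-clearance is never granted.
None of the 4 are reached.

0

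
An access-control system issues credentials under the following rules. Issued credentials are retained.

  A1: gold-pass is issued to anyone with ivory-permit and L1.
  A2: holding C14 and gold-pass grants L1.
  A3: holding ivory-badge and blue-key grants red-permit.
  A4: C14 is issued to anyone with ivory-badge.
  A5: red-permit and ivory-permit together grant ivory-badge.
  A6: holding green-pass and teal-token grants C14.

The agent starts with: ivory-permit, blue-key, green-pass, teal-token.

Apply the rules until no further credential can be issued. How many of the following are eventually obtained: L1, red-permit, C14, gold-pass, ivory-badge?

Holding green-pass and teal-token grants C14 (A6).
L1 would need C14 and gold-pass (A2), but gold-pass is never granted.
red-permit would need ivory-badge and blue-key (A3), but ivory-badge is never granted.
C14: reached.
gold-pass would need ivory-permit and L1 (A1), but L1 is never granted.
ivory-badge would need red-permit and ivory-permit (A5), but red-permit is never granted.
Reached: C14 — 1 of the 5.

1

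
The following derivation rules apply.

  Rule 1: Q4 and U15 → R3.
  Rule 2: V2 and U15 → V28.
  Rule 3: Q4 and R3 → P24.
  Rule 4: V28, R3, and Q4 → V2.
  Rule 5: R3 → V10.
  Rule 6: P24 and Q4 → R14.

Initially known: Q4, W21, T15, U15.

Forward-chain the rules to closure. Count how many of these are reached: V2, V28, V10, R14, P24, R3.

4

From Q4 and U15, Rule 1 gives R3.
R3 holds, so V10 follows (Rule 5).
Q4 and R3 hold, so P24 follows (Rule 3).
P24 and Q4 hold, so R14 follows (Rule 6).
V2 would need V28, R3, and Q4 (Rule 4), but V28 is never established.
V28 would need V2 and U15 (Rule 2), but V2 is never established.
V10: reached.
R14: reached.
P24: reached.
R3: reached.
Reached: V10, R14, P24, and R3 — 4 of the 6.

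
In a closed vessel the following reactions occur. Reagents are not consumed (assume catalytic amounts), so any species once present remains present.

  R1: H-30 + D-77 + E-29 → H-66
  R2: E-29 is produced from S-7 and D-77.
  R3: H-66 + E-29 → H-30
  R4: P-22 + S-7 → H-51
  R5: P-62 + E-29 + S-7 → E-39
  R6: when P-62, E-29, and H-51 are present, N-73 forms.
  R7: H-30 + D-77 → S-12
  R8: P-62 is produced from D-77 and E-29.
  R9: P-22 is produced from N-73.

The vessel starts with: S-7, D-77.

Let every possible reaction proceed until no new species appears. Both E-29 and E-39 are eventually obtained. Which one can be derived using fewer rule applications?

E-29

E-29: S-7 and D-77 present → E-29 forms (R2). [1 rule application]
E-39: S-7 and D-77 present → E-29 forms (R2). D-77 and E-29 present → P-62 forms (R8). P-62, E-29, and S-7 present → E-39 forms (R5). [3 rule applications]
E-29 needs fewer.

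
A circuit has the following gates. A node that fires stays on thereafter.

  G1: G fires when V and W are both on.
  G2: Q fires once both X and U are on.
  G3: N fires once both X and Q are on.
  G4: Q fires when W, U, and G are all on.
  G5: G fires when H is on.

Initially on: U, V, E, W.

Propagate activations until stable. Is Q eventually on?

Yes

V and W are on, so G fires (G1).
W, U, and G are on, so Q fires (G4).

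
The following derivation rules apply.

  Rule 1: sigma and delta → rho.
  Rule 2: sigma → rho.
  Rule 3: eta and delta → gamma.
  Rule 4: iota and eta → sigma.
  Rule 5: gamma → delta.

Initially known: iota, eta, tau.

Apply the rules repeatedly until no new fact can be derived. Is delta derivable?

delta would need gamma (Rule 5), but gamma is never established.

No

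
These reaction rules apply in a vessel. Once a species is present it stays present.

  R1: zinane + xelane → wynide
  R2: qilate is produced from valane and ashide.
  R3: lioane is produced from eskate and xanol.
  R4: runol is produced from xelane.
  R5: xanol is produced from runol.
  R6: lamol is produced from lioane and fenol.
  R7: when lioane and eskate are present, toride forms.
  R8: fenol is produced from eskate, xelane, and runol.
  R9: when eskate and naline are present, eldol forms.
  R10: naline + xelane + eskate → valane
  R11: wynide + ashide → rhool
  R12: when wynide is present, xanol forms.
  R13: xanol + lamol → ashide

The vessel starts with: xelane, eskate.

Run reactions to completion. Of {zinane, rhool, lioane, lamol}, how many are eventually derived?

2

xelane present → runol forms (R4).
eskate, xelane, and runol present → fenol forms (R8).
runol present → xanol forms (R5).
eskate and xanol present → lioane forms (R3).
lioane and fenol present → lamol forms (R6).
No rule produces zinane, and it is not given.
rhool would need wynide and ashide (R11), but wynide never forms.
lioane: reached.
lamol: reached.
Reached: lioane and lamol — 2 of the 4.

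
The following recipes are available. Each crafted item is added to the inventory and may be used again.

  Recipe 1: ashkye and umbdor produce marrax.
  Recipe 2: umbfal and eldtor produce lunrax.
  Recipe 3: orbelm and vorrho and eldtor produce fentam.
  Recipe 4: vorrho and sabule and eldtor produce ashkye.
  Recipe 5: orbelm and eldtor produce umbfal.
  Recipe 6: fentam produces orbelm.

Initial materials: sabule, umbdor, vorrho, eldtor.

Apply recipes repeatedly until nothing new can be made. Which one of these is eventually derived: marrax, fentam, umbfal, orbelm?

marrax

Using Recipe 4, vorrho, sabule, and eldtor make ashkye.
Using Recipe 1, ashkye and umbdor make marrax.
fentam would need orbelm, vorrho, and eldtor (Recipe 3), but orbelm is never obtained. orbelm would need fentam (Recipe 6), but fentam is never obtained. umbfal would need orbelm and eldtor (Recipe 5), but orbelm is never obtained.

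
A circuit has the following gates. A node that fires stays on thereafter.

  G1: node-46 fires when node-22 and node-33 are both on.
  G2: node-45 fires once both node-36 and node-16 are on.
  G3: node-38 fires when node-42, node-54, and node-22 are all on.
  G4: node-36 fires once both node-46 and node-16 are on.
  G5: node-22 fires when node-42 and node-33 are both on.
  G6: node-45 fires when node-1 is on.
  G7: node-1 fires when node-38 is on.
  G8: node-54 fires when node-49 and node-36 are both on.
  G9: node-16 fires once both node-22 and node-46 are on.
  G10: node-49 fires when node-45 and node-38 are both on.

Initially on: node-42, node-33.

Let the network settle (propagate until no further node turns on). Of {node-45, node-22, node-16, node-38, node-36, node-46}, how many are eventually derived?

5

G5: node-42 and node-33 on → node-22 on.
G1: node-22 and node-33 on → node-46 on.
node-22 and node-46 are on, so node-16 fires (G9).
node-46 and node-16 are on, so node-36 fires (G4).
G2: node-36 and node-16 on → node-45 on.
node-45: reached.
node-22: reached.
node-16: reached.
node-38 would need node-42, node-54, and node-22 (G3), but node-54 never turns on.
node-36: reached.
node-46: reached.
Reached: node-45, node-22, node-16, node-36, and node-46 — 5 of the 6.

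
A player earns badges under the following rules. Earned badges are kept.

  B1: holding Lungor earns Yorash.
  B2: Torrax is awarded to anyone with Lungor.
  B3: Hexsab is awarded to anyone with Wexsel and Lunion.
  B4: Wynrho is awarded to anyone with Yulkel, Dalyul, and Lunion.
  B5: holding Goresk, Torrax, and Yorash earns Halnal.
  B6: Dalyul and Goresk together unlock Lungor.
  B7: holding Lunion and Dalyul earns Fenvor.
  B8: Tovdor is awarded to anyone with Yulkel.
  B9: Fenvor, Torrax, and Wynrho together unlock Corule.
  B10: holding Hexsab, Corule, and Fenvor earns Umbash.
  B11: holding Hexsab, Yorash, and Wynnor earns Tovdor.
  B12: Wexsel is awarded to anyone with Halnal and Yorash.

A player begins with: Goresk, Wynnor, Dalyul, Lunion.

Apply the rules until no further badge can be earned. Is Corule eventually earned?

No

Corule would need Fenvor, Torrax, and Wynrho (B9), but Wynrho is never earned.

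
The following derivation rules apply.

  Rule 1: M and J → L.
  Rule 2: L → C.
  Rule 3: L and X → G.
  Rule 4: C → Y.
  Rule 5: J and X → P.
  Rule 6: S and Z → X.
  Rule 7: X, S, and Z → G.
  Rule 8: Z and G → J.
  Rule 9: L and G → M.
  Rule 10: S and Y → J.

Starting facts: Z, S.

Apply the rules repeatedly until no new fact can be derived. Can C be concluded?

C would need L (Rule 2), but L is never established.

No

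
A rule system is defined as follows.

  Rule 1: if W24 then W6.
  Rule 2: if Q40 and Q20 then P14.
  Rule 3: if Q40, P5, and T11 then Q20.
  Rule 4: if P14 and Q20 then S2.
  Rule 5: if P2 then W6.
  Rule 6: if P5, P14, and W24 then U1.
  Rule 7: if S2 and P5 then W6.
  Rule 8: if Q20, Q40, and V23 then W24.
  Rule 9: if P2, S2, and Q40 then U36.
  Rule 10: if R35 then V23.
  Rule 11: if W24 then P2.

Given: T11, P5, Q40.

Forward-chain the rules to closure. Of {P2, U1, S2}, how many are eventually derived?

1

Q40, P5, and T11 hold, so Q20 follows (Rule 3).
From Q40 and Q20, Rule 2 gives P14.
P14 and Q20 hold, so S2 follows (Rule 4).
P2 would need W24 (Rule 11), but W24 is never established.
U1 would need P5, P14, and W24 (Rule 6), but W24 is never established.
S2: reached.
Reached: S2 — 1 of the 3.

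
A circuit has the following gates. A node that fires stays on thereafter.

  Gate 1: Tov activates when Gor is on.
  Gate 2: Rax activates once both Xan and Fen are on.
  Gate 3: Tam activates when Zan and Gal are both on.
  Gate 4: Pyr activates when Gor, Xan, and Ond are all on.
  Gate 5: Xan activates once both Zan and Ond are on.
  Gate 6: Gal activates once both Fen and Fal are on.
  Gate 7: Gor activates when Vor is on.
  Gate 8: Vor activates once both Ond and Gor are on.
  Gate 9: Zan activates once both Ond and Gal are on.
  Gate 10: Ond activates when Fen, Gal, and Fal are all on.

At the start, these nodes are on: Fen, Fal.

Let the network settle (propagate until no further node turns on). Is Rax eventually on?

Yes

Fen and Fal are on, so Gal activates (Gate 6).
Fen, Gal, and Fal are on, so Ond activates (Gate 10).
Ond and Gal are on, so Zan activates (Gate 9).
Gate 5: Zan and Ond on → Xan on.
Gate 2: Xan and Fen on → Rax on.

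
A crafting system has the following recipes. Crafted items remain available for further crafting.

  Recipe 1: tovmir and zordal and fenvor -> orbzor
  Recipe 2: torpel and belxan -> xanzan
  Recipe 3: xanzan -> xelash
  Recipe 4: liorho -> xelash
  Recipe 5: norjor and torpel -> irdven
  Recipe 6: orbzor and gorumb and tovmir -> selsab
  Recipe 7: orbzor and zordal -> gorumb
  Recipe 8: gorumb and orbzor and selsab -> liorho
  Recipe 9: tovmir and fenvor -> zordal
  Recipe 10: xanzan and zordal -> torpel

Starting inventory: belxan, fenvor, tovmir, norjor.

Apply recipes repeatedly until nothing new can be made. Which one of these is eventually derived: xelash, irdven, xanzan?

Using Recipe 9, tovmir and fenvor make zordal.
tovmir and zordal and fenvor -> orbzor (Recipe 1).
Using Recipe 7, orbzor and zordal make gorumb.
orbzor and gorumb and tovmir -> selsab (Recipe 6).
gorumb and orbzor and selsab -> liorho (Recipe 8).
Using Recipe 4, liorho makes xelash.
irdven would need norjor and torpel (Recipe 5), but torpel is never obtained. xanzan would need torpel and belxan (Recipe 2), but torpel is never obtained.

xelash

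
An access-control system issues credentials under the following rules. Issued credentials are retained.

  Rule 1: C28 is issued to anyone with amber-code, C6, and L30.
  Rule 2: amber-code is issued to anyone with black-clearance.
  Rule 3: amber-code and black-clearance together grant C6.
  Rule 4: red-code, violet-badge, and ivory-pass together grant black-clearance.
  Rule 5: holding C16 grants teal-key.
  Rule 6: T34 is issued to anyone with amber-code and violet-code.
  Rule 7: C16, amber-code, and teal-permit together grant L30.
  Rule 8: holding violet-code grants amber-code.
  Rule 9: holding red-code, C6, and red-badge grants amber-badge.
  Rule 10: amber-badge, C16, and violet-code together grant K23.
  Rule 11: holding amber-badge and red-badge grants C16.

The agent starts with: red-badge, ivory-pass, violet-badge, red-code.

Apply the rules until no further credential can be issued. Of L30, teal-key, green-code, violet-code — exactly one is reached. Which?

Holding red-code, violet-badge, and ivory-pass grants black-clearance (Rule 4).
Holding black-clearance grants amber-code (Rule 2).
Holding amber-code and black-clearance grants C6 (Rule 3).
Holding red-code, C6, and red-badge grants amber-badge (Rule 9).
Holding amber-badge and red-badge grants C16 (Rule 11).
Holding C16 grants teal-key (Rule 5).
No rule produces violet-code, and it is not given. L30 would need C16, amber-code, and teal-permit (Rule 7), but teal-permit is never granted. No rule produces green-code, and it is not given.

teal-key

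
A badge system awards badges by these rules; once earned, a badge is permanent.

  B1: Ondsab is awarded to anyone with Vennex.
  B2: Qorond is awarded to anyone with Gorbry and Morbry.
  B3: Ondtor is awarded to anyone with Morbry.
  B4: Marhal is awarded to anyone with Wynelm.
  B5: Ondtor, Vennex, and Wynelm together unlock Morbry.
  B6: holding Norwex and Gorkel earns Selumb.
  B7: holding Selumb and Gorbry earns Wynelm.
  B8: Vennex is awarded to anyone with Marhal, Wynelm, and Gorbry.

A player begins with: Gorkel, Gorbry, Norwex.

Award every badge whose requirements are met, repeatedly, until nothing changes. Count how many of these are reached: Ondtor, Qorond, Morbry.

0

Ondtor would need Morbry (B3), but Morbry is never earned.
Qorond would need Gorbry and Morbry (B2), but Morbry is never earned.
Morbry would need Ondtor, Vennex, and Wynelm (B5), but Ondtor is never earned.
None of the 3 are reached.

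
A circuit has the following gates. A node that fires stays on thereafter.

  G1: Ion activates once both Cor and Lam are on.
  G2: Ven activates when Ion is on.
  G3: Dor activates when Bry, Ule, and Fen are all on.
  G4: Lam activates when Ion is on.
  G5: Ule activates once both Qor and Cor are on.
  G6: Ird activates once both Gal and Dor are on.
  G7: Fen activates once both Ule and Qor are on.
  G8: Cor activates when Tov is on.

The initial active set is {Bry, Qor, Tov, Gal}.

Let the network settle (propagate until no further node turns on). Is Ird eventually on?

Yes

Tov is on, so Cor activates (G8).
Qor and Cor are on, so Ule activates (G5).
G7: Ule and Qor on → Fen on.
Bry, Ule, and Fen are on, so Dor activates (G3).
Gal and Dor are on, so Ird activates (G6).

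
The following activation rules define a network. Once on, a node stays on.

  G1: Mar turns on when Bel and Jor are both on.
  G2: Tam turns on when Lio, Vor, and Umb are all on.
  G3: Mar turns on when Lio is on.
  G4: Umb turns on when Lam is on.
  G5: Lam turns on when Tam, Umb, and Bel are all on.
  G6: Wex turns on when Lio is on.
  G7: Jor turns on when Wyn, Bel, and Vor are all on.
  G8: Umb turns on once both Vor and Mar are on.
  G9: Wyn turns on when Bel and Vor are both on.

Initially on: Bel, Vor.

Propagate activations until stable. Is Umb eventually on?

Bel and Vor are on, so Wyn turns on (G9).
G7: Wyn, Bel, and Vor on → Jor on.
G1: Bel and Jor on → Mar on.
Vor and Mar are on, so Umb turns on (G8).

Yes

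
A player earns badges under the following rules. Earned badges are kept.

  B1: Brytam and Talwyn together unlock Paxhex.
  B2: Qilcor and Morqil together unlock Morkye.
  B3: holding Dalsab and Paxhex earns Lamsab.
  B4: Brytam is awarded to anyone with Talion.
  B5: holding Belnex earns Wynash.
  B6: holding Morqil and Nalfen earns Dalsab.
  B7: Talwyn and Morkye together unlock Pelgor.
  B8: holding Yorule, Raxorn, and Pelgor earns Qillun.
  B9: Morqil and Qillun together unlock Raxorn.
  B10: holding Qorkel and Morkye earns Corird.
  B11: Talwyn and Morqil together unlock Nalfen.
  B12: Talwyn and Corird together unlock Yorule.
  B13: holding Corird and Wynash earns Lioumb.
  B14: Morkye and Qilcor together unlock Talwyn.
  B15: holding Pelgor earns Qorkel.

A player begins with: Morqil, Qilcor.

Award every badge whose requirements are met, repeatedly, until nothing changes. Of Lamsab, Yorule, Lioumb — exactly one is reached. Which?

With Qilcor and Morqil, Morkye is earned (B2).
With Morkye and Qilcor, Talwyn is earned (B14).
With Talwyn and Morkye, Pelgor is earned (B7).
With Pelgor, Qorkel is earned (B15).
With Qorkel and Morkye, Corird is earned (B10).
With Talwyn and Corird, Yorule is earned (B12).
Lioumb would need Corird and Wynash (B13), but Wynash is never earned. Lamsab would need Dalsab and Paxhex (B3), but Paxhex is never earned.

Yorule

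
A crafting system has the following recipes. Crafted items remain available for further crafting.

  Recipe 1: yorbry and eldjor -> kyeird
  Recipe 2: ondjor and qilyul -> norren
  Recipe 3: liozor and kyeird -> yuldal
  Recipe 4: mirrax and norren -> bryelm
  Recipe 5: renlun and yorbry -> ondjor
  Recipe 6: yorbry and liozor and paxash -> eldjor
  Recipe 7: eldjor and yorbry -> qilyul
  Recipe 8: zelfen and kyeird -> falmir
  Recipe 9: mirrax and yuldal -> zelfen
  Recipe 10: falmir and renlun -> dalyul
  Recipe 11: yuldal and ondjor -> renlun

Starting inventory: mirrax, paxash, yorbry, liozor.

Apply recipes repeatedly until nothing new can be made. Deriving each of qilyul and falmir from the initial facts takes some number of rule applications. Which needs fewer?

qilyul: yorbry and liozor and paxash -> eldjor (Recipe 6). eldjor and yorbry -> qilyul (Recipe 7). [2 rule applications]
falmir: yorbry and liozor and paxash -> eldjor (Recipe 6). yorbry and eldjor -> kyeird (Recipe 1). liozor and kyeird -> yuldal (Recipe 3). mirrax and yuldal -> zelfen (Recipe 9). Using Recipe 8, zelfen and kyeird make falmir. [5 rule applications]
qilyul needs fewer.

qilyul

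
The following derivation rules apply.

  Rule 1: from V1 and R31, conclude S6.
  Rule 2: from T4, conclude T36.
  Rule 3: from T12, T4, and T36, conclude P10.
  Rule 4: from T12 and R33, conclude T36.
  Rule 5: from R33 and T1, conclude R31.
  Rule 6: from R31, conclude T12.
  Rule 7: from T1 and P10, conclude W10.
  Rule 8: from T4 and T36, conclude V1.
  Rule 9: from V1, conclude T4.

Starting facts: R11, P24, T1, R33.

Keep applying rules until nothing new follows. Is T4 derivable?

T4 would need V1 (Rule 9), but V1 is never established.

No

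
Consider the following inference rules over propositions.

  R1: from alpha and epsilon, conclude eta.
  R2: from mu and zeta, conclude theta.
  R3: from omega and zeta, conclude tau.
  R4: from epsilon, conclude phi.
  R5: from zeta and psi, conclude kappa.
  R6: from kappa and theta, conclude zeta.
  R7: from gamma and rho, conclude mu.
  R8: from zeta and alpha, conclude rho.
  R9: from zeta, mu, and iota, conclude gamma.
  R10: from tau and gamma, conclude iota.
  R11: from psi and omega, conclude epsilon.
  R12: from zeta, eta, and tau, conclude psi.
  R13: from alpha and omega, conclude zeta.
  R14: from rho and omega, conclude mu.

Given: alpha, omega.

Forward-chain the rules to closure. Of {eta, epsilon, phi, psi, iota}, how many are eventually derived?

eta would need alpha and epsilon (R1), but epsilon is never established.
epsilon would need psi and omega (R11), but psi is never established.
phi would need epsilon (R4), but epsilon is never established.
psi would need zeta, eta, and tau (R12), but eta is never established.
iota would need tau and gamma (R10), but gamma is never established.
None of the 5 are reached.

0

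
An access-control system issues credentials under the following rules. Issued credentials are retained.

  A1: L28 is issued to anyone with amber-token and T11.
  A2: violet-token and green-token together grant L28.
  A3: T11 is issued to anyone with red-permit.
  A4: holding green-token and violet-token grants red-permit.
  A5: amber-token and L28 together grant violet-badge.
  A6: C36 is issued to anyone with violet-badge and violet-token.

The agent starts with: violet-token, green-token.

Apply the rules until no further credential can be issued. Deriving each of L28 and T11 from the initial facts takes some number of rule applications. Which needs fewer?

L28

L28: Holding violet-token and green-token grants L28 (A2). [1 rule application]
T11: Holding green-token and violet-token grants red-permit (A4). Holding red-permit grants T11 (A3). [2 rule applications]
L28 needs fewer.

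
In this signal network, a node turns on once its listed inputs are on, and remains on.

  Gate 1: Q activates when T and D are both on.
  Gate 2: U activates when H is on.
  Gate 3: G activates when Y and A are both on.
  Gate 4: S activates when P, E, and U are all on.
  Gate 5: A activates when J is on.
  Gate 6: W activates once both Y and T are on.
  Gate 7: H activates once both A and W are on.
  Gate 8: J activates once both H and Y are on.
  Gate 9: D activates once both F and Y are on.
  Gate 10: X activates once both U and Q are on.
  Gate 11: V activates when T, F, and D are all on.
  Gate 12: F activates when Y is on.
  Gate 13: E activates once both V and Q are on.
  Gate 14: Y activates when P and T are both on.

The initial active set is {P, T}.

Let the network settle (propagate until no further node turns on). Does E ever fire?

Yes

P and T are on, so Y activates (Gate 14).
Y is on, so F activates (Gate 12).
Gate 9: F and Y on → D on.
Gate 11: T, F, and D on → V on.
Gate 1: T and D on → Q on.
Gate 13: V and Q on → E on.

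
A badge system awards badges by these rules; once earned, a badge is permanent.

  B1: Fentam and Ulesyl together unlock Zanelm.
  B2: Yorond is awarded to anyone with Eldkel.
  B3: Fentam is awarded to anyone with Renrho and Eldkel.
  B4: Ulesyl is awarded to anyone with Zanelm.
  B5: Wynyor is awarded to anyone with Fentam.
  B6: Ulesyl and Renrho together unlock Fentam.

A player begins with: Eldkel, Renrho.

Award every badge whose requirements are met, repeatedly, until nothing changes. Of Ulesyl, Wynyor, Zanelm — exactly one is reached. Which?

Wynyor

With Renrho and Eldkel, Fentam is earned (B3).
With Fentam, Wynyor is earned (B5).
Zanelm would need Fentam and Ulesyl (B1), but Ulesyl is never earned. Ulesyl would need Zanelm (B4), but Zanelm is never earned.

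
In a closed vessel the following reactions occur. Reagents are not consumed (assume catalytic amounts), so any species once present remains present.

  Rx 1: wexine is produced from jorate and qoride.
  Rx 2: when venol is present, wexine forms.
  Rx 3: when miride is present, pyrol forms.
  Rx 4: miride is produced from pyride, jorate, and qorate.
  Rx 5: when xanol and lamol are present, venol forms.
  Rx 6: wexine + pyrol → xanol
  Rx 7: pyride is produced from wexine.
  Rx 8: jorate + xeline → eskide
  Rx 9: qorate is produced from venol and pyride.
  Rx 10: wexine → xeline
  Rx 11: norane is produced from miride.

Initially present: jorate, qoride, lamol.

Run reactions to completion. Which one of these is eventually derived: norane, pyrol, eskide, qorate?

eskide

jorate and qoride present → wexine forms (Rx 1).
wexine present → xeline forms (Rx 10).
jorate and xeline present → eskide forms (Rx 8).
pyrol would need miride (Rx 3), but miride never forms. norane would need miride (Rx 11), but miride never forms. qorate would need venol and pyride (Rx 9), but venol never forms.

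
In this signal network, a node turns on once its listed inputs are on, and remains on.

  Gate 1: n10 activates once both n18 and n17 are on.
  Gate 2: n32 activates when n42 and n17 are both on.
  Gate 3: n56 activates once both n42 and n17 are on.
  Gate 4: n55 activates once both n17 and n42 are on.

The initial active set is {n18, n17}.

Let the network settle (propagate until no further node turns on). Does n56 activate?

n56 would need n42 and n17 (Gate 3), but n42 never turns on.

No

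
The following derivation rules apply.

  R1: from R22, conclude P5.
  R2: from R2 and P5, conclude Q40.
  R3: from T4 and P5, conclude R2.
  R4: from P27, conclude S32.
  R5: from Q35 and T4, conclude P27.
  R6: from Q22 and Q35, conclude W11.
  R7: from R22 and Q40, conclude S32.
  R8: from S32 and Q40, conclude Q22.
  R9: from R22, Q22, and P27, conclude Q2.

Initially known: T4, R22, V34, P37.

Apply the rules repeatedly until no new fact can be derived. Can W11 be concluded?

W11 would need Q22 and Q35 (R6), but Q35 is never established.

No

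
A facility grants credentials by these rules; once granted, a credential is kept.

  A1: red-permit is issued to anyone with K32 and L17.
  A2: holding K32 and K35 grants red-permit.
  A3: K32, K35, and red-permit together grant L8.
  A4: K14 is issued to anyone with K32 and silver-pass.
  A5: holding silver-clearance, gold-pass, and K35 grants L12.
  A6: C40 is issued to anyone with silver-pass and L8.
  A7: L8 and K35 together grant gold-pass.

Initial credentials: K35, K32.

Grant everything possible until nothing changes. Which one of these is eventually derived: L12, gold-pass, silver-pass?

Holding K32 and K35 grants red-permit (A2).
Holding K32, K35, and red-permit grants L8 (A3).
Holding L8 and K35 grants gold-pass (A7).
No rule produces silver-pass, and it is not given. L12 would need silver-clearance, gold-pass, and K35 (A5), but silver-clearance is never granted.

gold-pass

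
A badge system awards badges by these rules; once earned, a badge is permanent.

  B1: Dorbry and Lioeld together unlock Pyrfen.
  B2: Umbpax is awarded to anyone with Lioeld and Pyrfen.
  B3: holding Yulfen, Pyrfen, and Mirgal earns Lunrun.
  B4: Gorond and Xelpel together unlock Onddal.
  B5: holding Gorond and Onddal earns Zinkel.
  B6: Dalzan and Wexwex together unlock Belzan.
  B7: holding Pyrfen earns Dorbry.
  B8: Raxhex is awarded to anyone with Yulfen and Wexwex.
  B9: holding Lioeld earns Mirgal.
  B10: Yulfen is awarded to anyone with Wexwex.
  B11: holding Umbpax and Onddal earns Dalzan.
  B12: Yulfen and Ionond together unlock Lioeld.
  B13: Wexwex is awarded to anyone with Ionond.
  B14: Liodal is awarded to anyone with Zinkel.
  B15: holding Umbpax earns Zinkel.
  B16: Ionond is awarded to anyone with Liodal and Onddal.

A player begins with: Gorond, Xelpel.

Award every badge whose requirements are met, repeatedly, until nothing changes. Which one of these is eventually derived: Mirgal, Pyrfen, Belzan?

Mirgal

With Gorond and Xelpel, Onddal is earned (B4).
With Gorond and Onddal, Zinkel is earned (B5).
With Zinkel, Liodal is earned (B14).
With Liodal and Onddal, Ionond is earned (B16).
With Ionond, Wexwex is earned (B13).
With Wexwex, Yulfen is earned (B10).
With Yulfen and Ionond, Lioeld is earned (B12).
With Lioeld, Mirgal is earned (B9).
Pyrfen would need Dorbry and Lioeld (B1), but Dorbry is never earned. Belzan would need Dalzan and Wexwex (B6), but Dalzan is never earned.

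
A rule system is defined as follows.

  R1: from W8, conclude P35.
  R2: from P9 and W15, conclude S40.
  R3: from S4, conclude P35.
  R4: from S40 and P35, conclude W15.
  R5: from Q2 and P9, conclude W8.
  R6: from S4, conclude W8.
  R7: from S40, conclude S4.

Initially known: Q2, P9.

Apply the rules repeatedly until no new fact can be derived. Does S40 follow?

S40 would need P9 and W15 (R2), but W15 is never established.

No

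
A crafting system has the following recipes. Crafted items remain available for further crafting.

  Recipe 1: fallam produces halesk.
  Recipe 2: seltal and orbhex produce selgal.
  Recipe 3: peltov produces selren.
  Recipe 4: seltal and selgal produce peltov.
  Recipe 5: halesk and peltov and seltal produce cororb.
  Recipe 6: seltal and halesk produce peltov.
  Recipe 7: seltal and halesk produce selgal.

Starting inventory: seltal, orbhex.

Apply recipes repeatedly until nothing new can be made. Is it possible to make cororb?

No

cororb would need halesk, peltov, and seltal (Recipe 5), but halesk is never obtained.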